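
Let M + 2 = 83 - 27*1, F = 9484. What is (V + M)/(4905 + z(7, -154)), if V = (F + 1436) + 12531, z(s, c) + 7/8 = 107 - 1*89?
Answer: 188040/39377 ≈ 4.7754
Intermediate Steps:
z(s, c) = 137/8 (z(s, c) = -7/8 + (107 - 1*89) = -7/8 + (107 - 89) = -7/8 + 18 = 137/8)
V = 23451 (V = (9484 + 1436) + 12531 = 10920 + 12531 = 23451)
M = 54 (M = -2 + (83 - 27*1) = -2 + (83 - 27) = -2 + 56 = 54)
(V + M)/(4905 + z(7, -154)) = (23451 + 54)/(4905 + 137/8) = 23505/(39377/8) = 23505*(8/39377) = 188040/39377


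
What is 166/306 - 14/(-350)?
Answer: 2228/3825 ≈ 0.58248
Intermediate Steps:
166/306 - 14/(-350) = 166*(1/306) - 14*(-1/350) = 83/153 + 1/25 = 2228/3825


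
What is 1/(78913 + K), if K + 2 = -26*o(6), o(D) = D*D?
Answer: 1/77975 ≈ 1.2825e-5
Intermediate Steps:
o(D) = D²
K = -938 (K = -2 - 26*6² = -2 - 26*36 = -2 - 936 = -938)
1/(78913 + K) = 1/(78913 - 938) = 1/77975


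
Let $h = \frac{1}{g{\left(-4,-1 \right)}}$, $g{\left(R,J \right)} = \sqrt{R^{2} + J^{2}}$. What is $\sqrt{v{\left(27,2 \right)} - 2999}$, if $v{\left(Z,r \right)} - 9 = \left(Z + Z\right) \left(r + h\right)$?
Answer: $\frac{\sqrt{-832898 + 918 \sqrt{17}}}{17} \approx 53.562 i$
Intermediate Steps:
$g{\left(R,J \right)} = \sqrt{J^{2} + R^{2}}$
$h = \frac{\sqrt{17}}{17}$ ($h = \frac{1}{\sqrt{\left(-1\right)^{2} + \left(-4\right)^{2}}} = \frac{1}{\sqrt{1 + 16}} = \frac{1}{\sqrt{17}} = \frac{\sqrt{17}}{17} \approx 0.24254$)
$v{\left(Z,r \right)} = 9 + 2 Z \left(r + \frac{\sqrt{17}}{17}\right)$ ($v{\left(Z,r \right)} = 9 + \left(Z + Z\right) \left(r + \frac{\sqrt{17}}{17}\right) = 9 + 2 Z \left(r + \frac{\sqrt{17}}{17}\right)$)
$\sqrt{v{\left(27,2 \right)} - 2999} = \sqrt{\left(9 + 2 \cdot 27 \cdot 2 + \frac{2}{17} \cdot 27 \sqrt{17}\right) - 2999} = \sqrt{\left(9 + 108 + \frac{54 \sqrt{17}}{17}\right) - 2999} = \sqrt{\left(117 + \frac{54 \sqrt{17}}{17}\right) - 2999} = \sqrt{-2882 + \frac{54 \sqrt{17}}{17}}$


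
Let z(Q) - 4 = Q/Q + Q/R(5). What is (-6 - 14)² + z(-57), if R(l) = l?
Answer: 1968/5 ≈ 393.60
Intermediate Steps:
z(Q) = 5 + Q/5 (z(Q) = 4 + (Q/Q + Q/5) = 4 + (1 + Q*(⅕)) = 4 + (1 + Q/5) = 5 + Q/5)
(-6 - 14)² + z(-57) = (-6 - 14)² + (5 + (⅕)*(-57)) = (-20)² + (5 - 57/5) = 400 - 32/5 = 1968/5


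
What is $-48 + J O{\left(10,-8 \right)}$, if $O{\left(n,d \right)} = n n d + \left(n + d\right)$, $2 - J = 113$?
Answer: $88530$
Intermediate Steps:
$J = -111$ ($J = 2 - 113 = -111$)
$O{\left(n,d \right)} = d + n + d n^{2}$ ($O{\left(n,d \right)} = n^{2} d + \left(d + n\right) = d n^{2} + \left(d + n\right) = d + n + d n^{2}$)
$-48 + J O{\left(10,-8 \right)} = -48 - 111 \left(-8 + 10 - 8 \cdot 10^{2}\right) = -48 - 111 \left(-8 + 10 - 800\right) = -48 - -88578 = -48 + 88578 = 88530$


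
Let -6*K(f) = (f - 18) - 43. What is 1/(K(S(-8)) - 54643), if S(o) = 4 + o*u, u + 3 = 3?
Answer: -2/109267 ≈ -1.8304e-5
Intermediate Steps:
u = 0 (u = -3 + 3 = 0)
S(o) = 4 (S(o) = 4 + o*0 = 4 + 0 = 4)
K(f) = 61/6 - f/6 (K(f) = -((f - 18) - 43)/6 = -((-18 + f) - 43)/6 = -(-61 + f)/6 = 61/6 - f/6)
1/(K(S(-8)) - 54643) = 1/((61/6 - ⅙*4) - 54643) = 1/((61/6 - ⅔) - 54643) = 1/(19/2 - 54643) = 1/(-109267/2) = -2/109267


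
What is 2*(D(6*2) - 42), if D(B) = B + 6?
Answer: -48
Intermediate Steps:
D(B) = 6 + B
2*(D(6*2) - 42) = 2*((6 + 6*2) - 42) = 2*((6 + 12) - 42) = 2*(18 - 42) = 2*(-24) = -48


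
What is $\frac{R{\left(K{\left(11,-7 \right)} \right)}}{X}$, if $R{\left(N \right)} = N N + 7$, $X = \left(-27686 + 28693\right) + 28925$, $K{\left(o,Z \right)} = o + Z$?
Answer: $\frac{23}{29932} \approx 0.00076841$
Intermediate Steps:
$K{\left(o,Z \right)} = Z + o$
$X = 29932$ ($X = 1007 + 28925 = 29932$)
$R{\left(N \right)} = 7 + N^{2}$ ($R{\left(N \right)} = N^{2} + 7 = 7 + N^{2}$)
$\frac{R{\left(K{\left(11,-7 \right)} \right)}}{X} = \frac{7 + \left(-7 + 11\right)^{2}}{29932} = \left(7 + 4^{2}\right) \frac{1}{29932} = \left(7 + 16\right) \frac{1}{29932} = 23 \cdot \frac{1}{29932} = \frac{23}{29932}$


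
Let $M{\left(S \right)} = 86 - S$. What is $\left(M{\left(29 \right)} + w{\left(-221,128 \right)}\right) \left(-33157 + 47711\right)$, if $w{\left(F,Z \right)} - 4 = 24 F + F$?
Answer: $-79523056$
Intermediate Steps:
$w{\left(F,Z \right)} = 4 + 25 F$ ($w{\left(F,Z \right)} = 4 + \left(24 F + F\right) = 4 + 25 F$)
$\left(M{\left(29 \right)} + w{\left(-221,128 \right)}\right) \left(-33157 + 47711\right) = \left(\left(86 - 29\right) + \left(4 + 25 \left(-221\right)\right)\right) \left(-33157 + 47711\right) = \left(\left(86 - 29\right) + \left(4 - 5525\right)\right) 14554 = \left(57 - 5521\right) 14554 = \left(-5464\right) 14554 = -79523056$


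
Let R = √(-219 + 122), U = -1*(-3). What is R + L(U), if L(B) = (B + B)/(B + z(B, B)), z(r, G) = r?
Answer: 1 + I*√97 ≈ 1.0 + 9.8489*I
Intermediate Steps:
U = 3
L(B) = 1 (L(B) = (B + B)/(B + B) = (2*B)/((2*B)) = (2*B)*(1/(2*B)) = 1)
R = I*√97 (R = √(-97) = I*√97 ≈ 9.8489*I)
R + L(U) = I*√97 + 1 = 1 + I*√97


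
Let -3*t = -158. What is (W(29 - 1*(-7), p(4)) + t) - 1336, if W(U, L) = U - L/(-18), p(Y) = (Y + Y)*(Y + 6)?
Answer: -11186/9 ≈ -1242.9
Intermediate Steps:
p(Y) = 2*Y*(6 + Y) (p(Y) = (2*Y)*(6 + Y) = 2*Y*(6 + Y))
W(U, L) = U + L/18 (W(U, L) = U - L*(-1)/18 = U - (-1)*L/18 = U + L/18)
t = 158/3 (t = -1/3*(-158) = 158/3 ≈ 52.667)
(W(29 - 1*(-7), p(4)) + t) - 1336 = (((29 - 1*(-7)) + (2*4*(6 + 4))/18) + 158/3) - 1336 = (((29 + 7) + (2*4*10)/18) + 158/3) - 1336 = ((36 + (1/18)*80) + 158/3) - 1336 = ((36 + 40/9) + 158/3) - 1336 = (364/9 + 158/3) - 1336 = 838/9 - 1336 = -11186/9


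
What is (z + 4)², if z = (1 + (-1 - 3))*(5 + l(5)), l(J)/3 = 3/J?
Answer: 6724/25 ≈ 268.96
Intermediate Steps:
l(J) = 9/J (l(J) = 3*(3/J) = 9/J)
z = -102/5 (z = (1 + (-1 - 3))*(5 + 9/5) = (1 - 4)*(5 + 9*(⅕)) = -3*(5 + 9/5) = -3*34/5 = -102/5 ≈ -20.400)
(z + 4)² = (-102/5 + 4)² = (-82/5)² = 6724/25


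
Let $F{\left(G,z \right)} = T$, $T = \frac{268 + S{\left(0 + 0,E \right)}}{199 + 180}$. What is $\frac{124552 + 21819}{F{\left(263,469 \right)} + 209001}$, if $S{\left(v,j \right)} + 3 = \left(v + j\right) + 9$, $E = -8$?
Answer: $\frac{55474609}{79211645} \approx 0.70033$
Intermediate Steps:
$S{\left(v,j \right)} = 6 + j + v$ ($S{\left(v,j \right)} = -3 + \left(\left(v + j\right) + 9\right) = -3 + \left(\left(j + v\right) + 9\right) = -3 + \left(9 + j + v\right) = 6 + j + v$)
$T = \frac{266}{379}$ ($T = \frac{268 + \left(6 - 8 + \left(0 + 0\right)\right)}{199 + 180} = \frac{268 + \left(6 - 8 + 0\right)}{379} = \left(268 - 2\right) \frac{1}{379} = 266 \cdot \frac{1}{379} = \frac{266}{379} \approx 0.70185$)
$F{\left(G,z \right)} = \frac{266}{379}$
$\frac{124552 + 21819}{F{\left(263,469 \right)} + 209001} = \frac{124552 + 21819}{\frac{266}{379} + 209001} = \frac{146371}{\frac{79211645}{379}} = 146371 \cdot \frac{379}{79211645} = \frac{55474609}{79211645}$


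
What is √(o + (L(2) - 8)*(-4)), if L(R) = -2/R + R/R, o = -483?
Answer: I*√451 ≈ 21.237*I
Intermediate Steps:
L(R) = 1 - 2/R (L(R) = -2/R + 1 = 1 - 2/R)
√(o + (L(2) - 8)*(-4)) = √(-483 + ((-2 + 2)/2 - 8)*(-4)) = √(-483 + ((½)*0 - 8)*(-4)) = √(-483 + (0 - 8)*(-4)) = √(-483 - 8*(-4)) = √(-483 + 32) = √(-451) = I*√451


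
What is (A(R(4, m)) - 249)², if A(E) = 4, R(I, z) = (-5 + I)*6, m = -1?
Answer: 60025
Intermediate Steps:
R(I, z) = -30 + 6*I
(A(R(4, m)) - 249)² = (4 - 249)² = (-245)² = 60025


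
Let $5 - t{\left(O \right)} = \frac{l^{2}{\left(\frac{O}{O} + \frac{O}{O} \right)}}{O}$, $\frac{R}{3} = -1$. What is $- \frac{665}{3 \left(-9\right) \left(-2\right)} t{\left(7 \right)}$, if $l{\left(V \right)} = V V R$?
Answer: $\frac{10355}{54} \approx 191.76$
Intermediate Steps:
$R = -3$ ($R = 3 \left(-1\right) = -3$)
$l{\left(V \right)} = - 3 V^{2}$ ($l{\left(V \right)} = V V \left(-3\right) = V^{2} \left(-3\right) = - 3 V^{2}$)
$t{\left(O \right)} = 5 - \frac{144}{O}$ ($t{\left(O \right)} = 5 - \frac{\left(- 3 \left(\frac{O}{O} + \frac{O}{O}\right)^{2}\right)^{2}}{O} = 5 - \frac{\left(- 3 \left(1 + 1\right)^{2}\right)^{2}}{O} = 5 - \frac{\left(- 3 \cdot 2^{2}\right)^{2}}{O} = 5 - \frac{\left(\left(-3\right) 4\right)^{2}}{O} = 5 - \frac{\left(-12\right)^{2}}{O} = 5 - \frac{144}{O}$)
$- \frac{665}{3 \left(-9\right) \left(-2\right)} t{\left(7 \right)} = - \frac{665}{3 \left(-9\right) \left(-2\right)} \left(5 - \frac{144}{7}\right) = - \frac{665}{\left(-27\right) \left(-2\right)} \left(5 - \frac{144}{7}\right) = - \frac{665}{54} \left(5 - \frac{144}{7}\right) = \left(-665\right) \frac{1}{54} \left(- \frac{109}{7}\right) = \left(- \frac{665}{54}\right) \left(- \frac{109}{7}\right) = \frac{10355}{54}$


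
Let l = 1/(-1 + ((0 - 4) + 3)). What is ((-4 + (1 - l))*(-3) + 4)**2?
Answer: 529/4 ≈ 132.25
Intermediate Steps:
l = -1/2 (l = 1/(-1 + (-4 + 3)) = 1/(-1 - 1) = 1/(-2) = -1/2 ≈ -0.50000)
((-4 + (1 - l))*(-3) + 4)**2 = ((-4 + (1 - 1*(-1/2)))*(-3) + 4)**2 = ((-4 + (1 + 1/2))*(-3) + 4)**2 = ((-4 + 3/2)*(-3) + 4)**2 = (-5/2*(-3) + 4)**2 = (15/2 + 4)**2 = (23/2)**2 = 529/4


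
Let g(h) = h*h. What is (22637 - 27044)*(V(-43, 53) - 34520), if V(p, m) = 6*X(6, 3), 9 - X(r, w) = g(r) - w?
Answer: 152764248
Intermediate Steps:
g(h) = h²
X(r, w) = 9 + w - r² (X(r, w) = 9 - (r² - w) = 9 + (w - r²) = 9 + w - r²)
V(p, m) = -144 (V(p, m) = 6*(9 + 3 - 1*6²) = 6*(9 + 3 - 1*36) = 6*(9 + 3 - 36) = 6*(-24) = -144)
(22637 - 27044)*(V(-43, 53) - 34520) = (22637 - 27044)*(-144 - 34520) = -4407*(-34664) = 152764248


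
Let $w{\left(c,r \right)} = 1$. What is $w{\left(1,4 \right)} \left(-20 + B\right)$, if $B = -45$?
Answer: $-65$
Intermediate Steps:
$w{\left(1,4 \right)} \left(-20 + B\right) = 1 \left(-20 - 45\right) = 1 \left(-65\right) = -65$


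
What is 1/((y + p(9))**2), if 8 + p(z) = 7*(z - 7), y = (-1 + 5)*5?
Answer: 1/676 ≈ 0.0014793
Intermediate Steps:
y = 20 (y = 4*5 = 20)
p(z) = -57 + 7*z (p(z) = -8 + 7*(z - 7) = -8 + 7*(-7 + z) = -8 + (-49 + 7*z) = -57 + 7*z)
1/((y + p(9))**2) = 1/((20 + (-57 + 7*9))**2) = 1/((20 + (-57 + 63))**2) = 1/((20 + 6)**2) = 1/(26**2) = 1/676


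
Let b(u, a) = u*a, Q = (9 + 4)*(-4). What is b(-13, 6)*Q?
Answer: 4056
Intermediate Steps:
Q = -52 (Q = 13*(-4) = -52)
b(u, a) = a*u
b(-13, 6)*Q = (6*(-13))*(-52) = -78*(-52) = 4056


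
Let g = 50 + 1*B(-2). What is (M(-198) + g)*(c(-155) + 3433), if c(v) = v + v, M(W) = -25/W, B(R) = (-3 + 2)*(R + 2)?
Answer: 3443975/22 ≈ 1.5654e+5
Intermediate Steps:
B(R) = -2 - R (B(R) = -(2 + R) = -2 - R)
c(v) = 2*v
g = 50 (g = 50 + 1*(-2 - 1*(-2)) = 50 + 1*(-2 + 2) = 50 + 1*0 = 50 + 0 = 50)
(M(-198) + g)*(c(-155) + 3433) = (-25/(-198) + 50)*(2*(-155) + 3433) = (-25*(-1/198) + 50)*(-310 + 3433) = (25/198 + 50)*3123 = (9925/198)*3123 = 3443975/22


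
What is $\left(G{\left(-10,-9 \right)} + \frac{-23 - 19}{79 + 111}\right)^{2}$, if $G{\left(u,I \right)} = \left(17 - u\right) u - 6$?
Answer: $\frac{688590081}{9025} \approx 76298.0$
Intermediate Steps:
$G{\left(u,I \right)} = -6 + u \left(17 - u\right)$ ($G{\left(u,I \right)} = u \left(17 - u\right) - 6 = -6 + u \left(17 - u\right)$)
$\left(G{\left(-10,-9 \right)} + \frac{-23 - 19}{79 + 111}\right)^{2} = \left(\left(-6 - \left(-10\right)^{2} + 17 \left(-10\right)\right) + \frac{-23 - 19}{79 + 111}\right)^{2} = \left(\left(-6 - 100 - 170\right) - \frac{42}{190}\right)^{2} = \left(\left(-6 - 100 - 170\right) - \frac{21}{95}\right)^{2} = \left(-276 - \frac{21}{95}\right)^{2} = \left(- \frac{26241}{95}\right)^{2} = \frac{688590081}{9025}$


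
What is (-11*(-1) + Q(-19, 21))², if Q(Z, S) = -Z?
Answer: 900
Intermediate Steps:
(-11*(-1) + Q(-19, 21))² = (-11*(-1) - 1*(-19))² = (11 + 19)² = 30² = 900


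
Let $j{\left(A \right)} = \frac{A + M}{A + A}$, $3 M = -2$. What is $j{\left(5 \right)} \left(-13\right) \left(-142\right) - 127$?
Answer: $\frac{10094}{15} \approx 672.93$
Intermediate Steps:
$M = - \frac{2}{3}$ ($M = \frac{1}{3} \left(-2\right) = - \frac{2}{3} \approx -0.66667$)
$j{\left(A \right)} = \frac{- \frac{2}{3} + A}{2 A}$ ($j{\left(A \right)} = \frac{A - \frac{2}{3}}{A + A} = \frac{- \frac{2}{3} + A}{2 A}$)
$j{\left(5 \right)} \left(-13\right) \left(-142\right) - 127 = \frac{-2 + 3 \cdot 5}{6 \cdot 5} \left(-13\right) \left(-142\right) - 127 = \frac{1}{6} \cdot \frac{1}{5} \left(-2 + 15\right) \left(-13\right) \left(-142\right) - 127 = \frac{1}{6} \cdot \frac{1}{5} \cdot 13 \left(-13\right) \left(-142\right) - 127 = \frac{13}{30} \left(-13\right) \left(-142\right) - 127 = \left(- \frac{169}{30}\right) \left(-142\right) - 127 = \frac{11999}{15} - 127 = \frac{10094}{15}$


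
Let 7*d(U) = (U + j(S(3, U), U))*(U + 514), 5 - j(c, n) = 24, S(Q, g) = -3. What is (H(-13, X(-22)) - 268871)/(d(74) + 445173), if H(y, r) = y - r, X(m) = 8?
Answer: -268892/449793 ≈ -0.59781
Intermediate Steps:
j(c, n) = -19 (j(c, n) = 5 - 1*24 = 5 - 24 = -19)
d(U) = (-19 + U)*(514 + U)/7 (d(U) = ((U - 19)*(U + 514))/7 = ((-19 + U)*(514 + U))/7 = (-19 + U)*(514 + U)/7)
(H(-13, X(-22)) - 268871)/(d(74) + 445173) = ((-13 - 1*8) - 268871)/((-9766/7 + (⅐)*74² + (495/7)*74) + 445173) = ((-13 - 8) - 268871)/((-9766/7 + (⅐)*5476 + 36630/7) + 445173) = (-21 - 268871)/((-9766/7 + 5476/7 + 36630/7) + 445173) = -268892/(4620 + 445173) = -268892/449793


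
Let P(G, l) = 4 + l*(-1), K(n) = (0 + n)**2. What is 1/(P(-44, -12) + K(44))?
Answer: 1/1952 ≈ 0.00051230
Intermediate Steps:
K(n) = n**2
P(G, l) = 4 - l
1/(P(-44, -12) + K(44)) = 1/((4 - 1*(-12)) + 44**2) = 1/((4 + 12) + 1936) = 1/(16 + 1936) = 1/1952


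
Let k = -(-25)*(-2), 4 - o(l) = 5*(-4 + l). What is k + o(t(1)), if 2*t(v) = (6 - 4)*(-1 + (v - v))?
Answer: -21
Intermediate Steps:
t(v) = -1 (t(v) = ((6 - 4)*(-1 + (v - v)))/2 = (2*(-1 + 0))/2 = (2*(-1))/2 = (1/2)*(-2) = -1)
o(l) = 24 - 5*l (o(l) = 4 - 5*(-4 + l) = 4 - (-20 + 5*l) = 4 + (20 - 5*l) = 24 - 5*l)
k = -50 (k = -5*10 = -50)
k + o(t(1)) = -50 + (24 - 5*(-1)) = -50 + (24 + 5) = -50 + 29 = -21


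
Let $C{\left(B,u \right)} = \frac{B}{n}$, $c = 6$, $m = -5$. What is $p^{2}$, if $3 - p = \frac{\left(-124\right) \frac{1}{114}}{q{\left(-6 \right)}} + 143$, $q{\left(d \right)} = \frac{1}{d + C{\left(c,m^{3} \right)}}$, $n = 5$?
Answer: $\frac{190329616}{9025} \approx 21089.0$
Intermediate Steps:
$C{\left(B,u \right)} = \frac{B}{5}$
$q{\left(d \right)} = \frac{1}{\frac{6}{5} + d}$ ($q{\left(d \right)} = \frac{1}{d + \frac{1}{5} \cdot 6} = \frac{1}{d + \frac{6}{5}} = \frac{1}{\frac{6}{5} + d}$)
$p = - \frac{13796}{95}$ ($p = 3 - \left(\frac{\left(-124\right) \frac{1}{114}}{5 \frac{1}{6 + 5 \left(-6\right)}} + 143\right) = 3 - \left(\frac{\left(-124\right) \frac{1}{114}}{5 \frac{1}{6 - 30}} + 143\right) = 3 - \left(- \frac{62}{57 \frac{5}{-24}} + 143\right) = 3 - \left(- \frac{62}{57 \cdot 5 \left(- \frac{1}{24}\right)} + 143\right) = 3 - \left(- \frac{62}{57 \left(- \frac{5}{24}\right)} + 143\right) = 3 - \left(\left(- \frac{62}{57}\right) \left(- \frac{24}{5}\right) + 143\right) = 3 - \left(\frac{496}{95} + 143\right) = 3 - \frac{14081}{95} = - \frac{13796}{95} \approx -145.22$)
$p^{2} = \left(- \frac{13796}{95}\right)^{2} = \frac{190329616}{9025}$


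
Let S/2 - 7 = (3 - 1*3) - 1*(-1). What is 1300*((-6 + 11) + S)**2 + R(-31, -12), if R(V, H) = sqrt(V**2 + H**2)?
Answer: 573300 + sqrt(1105) ≈ 5.7333e+5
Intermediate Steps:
S = 16 (S = 14 + 2*((3 - 1*3) - 1*(-1)) = 14 + 2*((3 - 3) + 1) = 14 + 2*(0 + 1) = 14 + 2*1 = 14 + 2 = 16)
R(V, H) = sqrt(H**2 + V**2)
1300*((-6 + 11) + S)**2 + R(-31, -12) = 1300*((-6 + 11) + 16)**2 + sqrt((-12)**2 + (-31)**2) = 1300*(5 + 16)**2 + sqrt(144 + 961) = 1300*21**2 + sqrt(1105) = 1300*441 + sqrt(1105) = 573300 + sqrt(1105)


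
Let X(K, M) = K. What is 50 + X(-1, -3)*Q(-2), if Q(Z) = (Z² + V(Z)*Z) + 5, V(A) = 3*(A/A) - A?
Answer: 51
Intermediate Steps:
V(A) = 3 - A (V(A) = 3*1 - A = 3 - A)
Q(Z) = 5 + Z² + Z*(3 - Z) (Q(Z) = (Z² + (3 - Z)*Z) + 5 = (Z² + Z*(3 - Z)) + 5 = 5 + Z² + Z*(3 - Z))
50 + X(-1, -3)*Q(-2) = 50 - (5 + 3*(-2)) = 50 - (5 - 6) = 50 - 1*(-1) = 50 + 1 = 51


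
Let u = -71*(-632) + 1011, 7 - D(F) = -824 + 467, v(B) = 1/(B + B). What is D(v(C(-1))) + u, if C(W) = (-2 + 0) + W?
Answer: 46247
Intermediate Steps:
C(W) = -2 + W
v(B) = 1/(2*B)
D(F) = 364 (D(F) = 7 - (-824 + 467) = 7 - 1*(-357) = 7 + 357 = 364)
u = 45883 (u = 44872 + 1011 = 45883)
D(v(C(-1))) + u = 364 + 45883 = 46247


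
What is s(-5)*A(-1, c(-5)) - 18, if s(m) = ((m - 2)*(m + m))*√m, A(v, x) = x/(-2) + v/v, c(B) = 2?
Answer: -18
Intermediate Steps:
A(v, x) = 1 - x/2 (A(v, x) = x*(-½) + 1 = -x/2 + 1 = 1 - x/2)
s(m) = 2*m^(3/2)*(-2 + m) (s(m) = ((-2 + m)*(2*m))*√m = (2*m*(-2 + m))*√m = 2*m^(3/2)*(-2 + m))
s(-5)*A(-1, c(-5)) - 18 = (2*(-5)^(3/2)*(-2 - 5))*(1 - ½*2) - 18 = (2*(-5*I*√5)*(-7))*(1 - 1) - 18 = (70*I*√5)*0 - 18 = 0 - 18 = -18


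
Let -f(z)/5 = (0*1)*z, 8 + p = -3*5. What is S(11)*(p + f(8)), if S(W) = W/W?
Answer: -23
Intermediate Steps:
p = -23 (p = -8 - 3*5 = -8 - 15 = -23)
f(z) = 0 (f(z) = -5*0*1*z = -0*z = -5*0 = 0)
S(W) = 1
S(11)*(p + f(8)) = 1*(-23 + 0) = 1*(-23) = -23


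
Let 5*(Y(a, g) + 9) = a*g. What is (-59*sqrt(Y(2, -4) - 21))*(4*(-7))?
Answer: 1652*I*sqrt(790)/5 ≈ 9286.5*I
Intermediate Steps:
Y(a, g) = -9 + a*g/5 (Y(a, g) = -9 + (a*g)/5 = -9 + a*g/5)
(-59*sqrt(Y(2, -4) - 21))*(4*(-7)) = (-59*sqrt((-9 + (1/5)*2*(-4)) - 21))*(4*(-7)) = -59*sqrt((-9 - 8/5) - 21)*(-28) = -59*sqrt(-53/5 - 21)*(-28) = -59*I*sqrt(790)/5*(-28) = 1652*I*sqrt(790)/5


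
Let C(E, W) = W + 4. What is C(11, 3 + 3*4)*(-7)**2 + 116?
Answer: 1047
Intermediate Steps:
C(E, W) = 4 + W
C(11, 3 + 3*4)*(-7)**2 + 116 = (4 + (3 + 3*4))*(-7)**2 + 116 = (4 + (3 + 12))*49 + 116 = (4 + 15)*49 + 116 = 19*49 + 116 = 931 + 116 = 1047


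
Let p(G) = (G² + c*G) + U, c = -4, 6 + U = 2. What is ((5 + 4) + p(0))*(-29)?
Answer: -145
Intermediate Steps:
U = -4 (U = -6 + 2 = -4)
p(G) = -4 + G² - 4*G (p(G) = (G² - 4*G) - 4 = -4 + G² - 4*G)
((5 + 4) + p(0))*(-29) = ((5 + 4) + (-4 + 0² - 4*0))*(-29) = (9 + (-4 + 0 + 0))*(-29) = (9 - 4)*(-29) = 5*(-29) = -145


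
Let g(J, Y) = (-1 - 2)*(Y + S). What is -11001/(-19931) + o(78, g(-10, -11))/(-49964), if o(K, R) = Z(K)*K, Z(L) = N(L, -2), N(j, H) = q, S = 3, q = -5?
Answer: 14669133/26206118 ≈ 0.55976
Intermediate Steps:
N(j, H) = -5
Z(L) = -5
g(J, Y) = -9 - 3*Y (g(J, Y) = (-1 - 2)*(Y + 3) = -3*(3 + Y) = -9 - 3*Y)
o(K, R) = -5*K
-11001/(-19931) + o(78, g(-10, -11))/(-49964) = -11001/(-19931) - 5*78/(-49964) = -11001*(-1/19931) - 390*(-1/49964) = 579/1049 + 195/24982 = 14669133/26206118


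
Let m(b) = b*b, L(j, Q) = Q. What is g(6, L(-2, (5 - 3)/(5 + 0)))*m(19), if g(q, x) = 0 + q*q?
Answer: 12996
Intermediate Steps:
g(q, x) = q² (g(q, x) = 0 + q² = q²)
m(b) = b²
g(6, L(-2, (5 - 3)/(5 + 0)))*m(19) = 6²*19² = 36*361 = 12996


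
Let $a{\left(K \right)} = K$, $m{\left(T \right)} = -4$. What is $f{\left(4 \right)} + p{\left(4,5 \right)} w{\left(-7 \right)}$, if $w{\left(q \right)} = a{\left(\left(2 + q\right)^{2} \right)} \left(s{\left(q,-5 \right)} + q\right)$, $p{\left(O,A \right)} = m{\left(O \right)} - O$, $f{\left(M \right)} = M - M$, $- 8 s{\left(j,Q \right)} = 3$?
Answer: $1475$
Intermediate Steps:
$s{\left(j,Q \right)} = - \frac{3}{8}$ ($s{\left(j,Q \right)} = \left(- \frac{1}{8}\right) 3 = - \frac{3}{8}$)
$f{\left(M \right)} = 0$
$p{\left(O,A \right)} = -4 - O$
$w{\left(q \right)} = \left(2 + q\right)^{2} \left(- \frac{3}{8} + q\right)$
$f{\left(4 \right)} + p{\left(4,5 \right)} w{\left(-7 \right)} = 0 + \left(-4 - 4\right) \left(2 - 7\right)^{2} \left(- \frac{3}{8} - 7\right) = 0 + \left(-4 - 4\right) \left(-5\right)^{2} \left(- \frac{59}{8}\right) = 0 - 8 \cdot 25 \left(- \frac{59}{8}\right) = 0 - -1475 = 0 + 1475 = 1475$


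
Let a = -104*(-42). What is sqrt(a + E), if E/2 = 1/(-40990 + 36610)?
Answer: sqrt(20949362610)/2190 ≈ 66.091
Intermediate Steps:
E = -1/2190 (E = 2/(-40990 + 36610) = 2/(-4380) = 2*(-1/4380) = -1/2190 ≈ -0.00045662)
a = 4368
sqrt(a + E) = sqrt(4368 - 1/2190) = sqrt(9565919/2190) = sqrt(20949362610)/2190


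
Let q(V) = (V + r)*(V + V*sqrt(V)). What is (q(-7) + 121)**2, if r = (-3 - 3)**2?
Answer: -281739 + 33292*I*sqrt(7) ≈ -2.8174e+5 + 88082.0*I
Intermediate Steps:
r = 36 (r = (-6)**2 = 36)
q(V) = (36 + V)*(V + V**(3/2)) (q(V) = (V + 36)*(V + V*sqrt(V)) = (36 + V)*(V + V**(3/2)))
(q(-7) + 121)**2 = (((-7)**2 + (-7)**(5/2) + 36*(-7) + 36*(-7)**(3/2)) + 121)**2 = ((49 + 49*I*sqrt(7) - 252 + 36*(-7*I*sqrt(7))) + 121)**2 = ((49 + 49*I*sqrt(7) - 252 - 252*I*sqrt(7)) + 121)**2 = ((-203 - 203*I*sqrt(7)) + 121)**2 = (-82 - 203*I*sqrt(7))**2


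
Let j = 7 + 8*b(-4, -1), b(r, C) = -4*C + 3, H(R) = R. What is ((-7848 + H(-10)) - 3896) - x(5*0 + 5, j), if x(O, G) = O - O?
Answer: -11754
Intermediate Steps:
b(r, C) = 3 - 4*C
j = 63 (j = 7 + 8*(3 - 4*(-1)) = 7 + 8*(3 + 4) = 7 + 8*7 = 7 + 56 = 63)
x(O, G) = 0
((-7848 + H(-10)) - 3896) - x(5*0 + 5, j) = ((-7848 - 10) - 3896) - 1*0 = (-7858 - 3896) + 0 = -11754 + 0 = -11754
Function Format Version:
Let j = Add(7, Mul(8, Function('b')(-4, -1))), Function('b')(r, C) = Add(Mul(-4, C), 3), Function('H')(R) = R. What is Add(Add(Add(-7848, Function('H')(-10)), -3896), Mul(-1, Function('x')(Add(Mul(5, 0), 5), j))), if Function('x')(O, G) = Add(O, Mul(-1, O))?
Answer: -11754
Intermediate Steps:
Function('b')(r, C) = Add(3, Mul(-4, C))
j = 63 (j = Add(7, Mul(8, Add(3, Mul(-4, -1)))) = Add(7, Mul(8, Add(3, 4))) = Add(7, Mul(8, 7)) = Add(7, 56) = 63)
Function('x')(O, G) = 0
Add(Add(Add(-7848, Function('H')(-10)), -3896), Mul(-1, Function('x')(Add(Mul(5, 0), 5), j))) = Add(Add(Add(-7848, -10), -3896), Mul(-1, 0)) = Add(Add(-7858, -3896), 0) = Add(-11754, 0) = -11754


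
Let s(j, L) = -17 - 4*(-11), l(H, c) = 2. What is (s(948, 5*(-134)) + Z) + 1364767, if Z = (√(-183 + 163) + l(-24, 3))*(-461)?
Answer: 1363872 - 922*I*√5 ≈ 1.3639e+6 - 2061.7*I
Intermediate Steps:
s(j, L) = 27 (s(j, L) = -17 + 44 = 27)
Z = -922 - 922*I*√5 (Z = (√(-183 + 163) + 2)*(-461) = (√(-20) + 2)*(-461) = (2*I*√5 + 2)*(-461) = (2 + 2*I*√5)*(-461) = -922 - 922*I*√5 ≈ -922.0 - 2061.7*I)
(s(948, 5*(-134)) + Z) + 1364767 = (27 + (-922 - 922*I*√5)) + 1364767 = (-895 - 922*I*√5) + 1364767 = 1363872 - 922*I*√5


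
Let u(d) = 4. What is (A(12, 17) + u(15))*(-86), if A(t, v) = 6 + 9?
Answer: -1634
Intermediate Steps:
A(t, v) = 15
(A(12, 17) + u(15))*(-86) = (15 + 4)*(-86) = 19*(-86) = -1634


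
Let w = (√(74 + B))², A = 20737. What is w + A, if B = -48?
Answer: 20763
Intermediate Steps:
w = 26 (w = (√(74 - 48))² = (√26)² = 26)
w + A = 26 + 20737 = 20763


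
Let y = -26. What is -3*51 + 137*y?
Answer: -3715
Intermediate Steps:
-3*51 + 137*y = -3*51 + 137*(-26) = -153 - 3562 = -3715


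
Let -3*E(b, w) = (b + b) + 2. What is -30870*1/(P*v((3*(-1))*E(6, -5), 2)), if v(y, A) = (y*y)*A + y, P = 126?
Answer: -35/58 ≈ -0.60345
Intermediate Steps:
E(b, w) = -⅔ - 2*b/3 (E(b, w) = -((b + b) + 2)/3 = -(2*b + 2)/3 = -(2 + 2*b)/3 = -⅔ - 2*b/3)
v(y, A) = y + A*y² (v(y, A) = y²*A + y = A*y² + y = y + A*y²)
-30870*1/(P*v((3*(-1))*E(6, -5), 2)) = -30870*(-1/(378*(1 + 2*((3*(-1))*(-⅔ - ⅔*6)))*(-⅔ - ⅔*6))) = -30870*(-1/(378*(1 + 2*(-3*(-⅔ - 4)))*(-⅔ - 4))) = -30870*1/(1764*(1 + 2*(-3*(-14/3)))) = -30870*1/(1764*(1 + 2*14)) = -30870*1/(1764*(1 + 28)) = -30870/(126*(14*29)) = -30870/(126*406) = -30870/51156 = -30870*1/51156 = -35/58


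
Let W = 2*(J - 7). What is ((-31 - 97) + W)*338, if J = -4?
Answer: -50700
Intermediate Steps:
W = -22 (W = 2*(-4 - 7) = 2*(-11) = -22)
((-31 - 97) + W)*338 = ((-31 - 97) - 22)*338 = (-128 - 22)*338 = -150*338 = -50700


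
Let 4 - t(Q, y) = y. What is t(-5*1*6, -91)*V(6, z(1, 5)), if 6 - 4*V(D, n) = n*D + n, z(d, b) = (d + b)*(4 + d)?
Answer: -4845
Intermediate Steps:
t(Q, y) = 4 - y
z(d, b) = (4 + d)*(b + d) (z(d, b) = (b + d)*(4 + d) = (4 + d)*(b + d))
V(D, n) = 3/2 - n/4 - D*n/4 (V(D, n) = 3/2 - (n*D + n)/4 = 3/2 - (D*n + n)/4 = 3/2 - (n + D*n)/4 = 3/2 + (-n/4 - D*n/4) = 3/2 - n/4 - D*n/4)
t(-5*1*6, -91)*V(6, z(1, 5)) = (4 - 1*(-91))*(3/2 - (1² + 4*5 + 4*1 + 5*1)/4 - ¼*6*(1² + 4*5 + 4*1 + 5*1)) = (4 + 91)*(3/2 - (1 + 20 + 4 + 5)/4 - ¼*6*(1 + 20 + 4 + 5)) = 95*(3/2 - ¼*30 - ¼*6*30) = 95*(3/2 - 15/2 - 45) = 95*(-51) = -4845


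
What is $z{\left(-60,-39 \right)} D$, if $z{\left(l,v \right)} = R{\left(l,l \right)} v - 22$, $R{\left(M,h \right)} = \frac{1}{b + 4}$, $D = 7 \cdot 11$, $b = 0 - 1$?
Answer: $-2695$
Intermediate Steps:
$b = -1$
$D = 77$
$R{\left(M,h \right)} = \frac{1}{3}$ ($R{\left(M,h \right)} = \frac{1}{-1 + 4} = \frac{1}{3}$)
$z{\left(l,v \right)} = -22 + \frac{v}{3}$ ($z{\left(l,v \right)} = \frac{v}{3} - 22 = -22 + \frac{v}{3}$)
$z{\left(-60,-39 \right)} D = \left(-22 + \frac{1}{3} \left(-39\right)\right) 77 = \left(-22 - 13\right) 77 = \left(-35\right) 77 = -2695$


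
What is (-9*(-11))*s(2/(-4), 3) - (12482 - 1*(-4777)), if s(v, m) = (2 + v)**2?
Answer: -68145/4 ≈ -17036.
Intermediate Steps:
(-9*(-11))*s(2/(-4), 3) - (12482 - 1*(-4777)) = (-9*(-11))*(2 + 2/(-4))**2 - (12482 - 1*(-4777)) = 99*(2 + 2*(-1/4))**2 - (12482 + 4777) = 99*(2 - 1/2)**2 - 1*17259 = 99*(3/2)**2 - 17259 = 99*(9/4) - 17259 = 891/4 - 17259 = -68145/4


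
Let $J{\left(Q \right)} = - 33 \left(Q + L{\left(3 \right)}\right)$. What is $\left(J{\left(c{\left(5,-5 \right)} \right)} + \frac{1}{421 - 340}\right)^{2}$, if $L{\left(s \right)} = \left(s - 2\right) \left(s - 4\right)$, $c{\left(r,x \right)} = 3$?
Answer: $\frac{28569025}{6561} \approx 4354.4$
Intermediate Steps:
$L{\left(s \right)} = \left(-4 + s\right) \left(-2 + s\right)$ ($L{\left(s \right)} = \left(-2 + s\right) \left(-4 + s\right) = \left(-4 + s\right) \left(-2 + s\right)$)
$J{\left(Q \right)} = 33 - 33 Q$ ($J{\left(Q \right)} = - 33 \left(Q + \left(8 + 3^{2} - 18\right)\right) = - 33 \left(Q + \left(8 + 9 - 18\right)\right) = - 33 \left(Q - 1\right) = - 33 \left(-1 + Q\right) = 33 - 33 Q$)
$\left(J{\left(c{\left(5,-5 \right)} \right)} + \frac{1}{421 - 340}\right)^{2} = \left(\left(33 - 99\right) + \frac{1}{421 - 340}\right)^{2} = \left(\left(33 - 99\right) + \frac{1}{81}\right)^{2} = \left(-66 + \frac{1}{81}\right)^{2} = \left(- \frac{5345}{81}\right)^{2} = \frac{28569025}{6561}$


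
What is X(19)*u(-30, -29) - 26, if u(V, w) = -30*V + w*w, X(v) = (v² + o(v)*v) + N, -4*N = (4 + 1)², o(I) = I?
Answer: 4984379/4 ≈ 1.2461e+6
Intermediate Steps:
N = -25/4 (N = -(4 + 1)²/4 = -¼*5² = -¼*25 = -25/4 ≈ -6.2500)
X(v) = -25/4 + 2*v² (X(v) = (v² + v*v) - 25/4 = (v² + v²) - 25/4 = 2*v² - 25/4 = -25/4 + 2*v²)
u(V, w) = w² - 30*V (u(V, w) = -30*V + w² = w² - 30*V)
X(19)*u(-30, -29) - 26 = (-25/4 + 2*19²)*((-29)² - 30*(-30)) - 26 = (-25/4 + 2*361)*(841 + 900) - 26 = (-25/4 + 722)*1741 - 26 = (2863/4)*1741 - 26 = 4984483/4 - 26 = 4984379/4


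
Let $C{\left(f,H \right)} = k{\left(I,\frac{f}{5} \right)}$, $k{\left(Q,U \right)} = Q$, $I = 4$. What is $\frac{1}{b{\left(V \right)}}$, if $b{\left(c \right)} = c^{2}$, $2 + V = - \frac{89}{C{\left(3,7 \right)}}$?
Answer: $\frac{16}{9409} \approx 0.0017005$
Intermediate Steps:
$C{\left(f,H \right)} = 4$
$V = - \frac{97}{4}$ ($V = -2 - \frac{89}{4} = - \frac{97}{4} \approx -24.25$)
$\frac{1}{b{\left(V \right)}} = \frac{1}{\left(- \frac{97}{4}\right)^{2}} = \frac{1}{\frac{9409}{16}} = \frac{16}{9409}$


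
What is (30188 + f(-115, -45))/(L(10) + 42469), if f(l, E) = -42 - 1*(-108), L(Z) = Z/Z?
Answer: 15127/21235 ≈ 0.71236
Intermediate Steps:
L(Z) = 1
f(l, E) = 66 (f(l, E) = -42 + 108 = 66)
(30188 + f(-115, -45))/(L(10) + 42469) = (30188 + 66)/(1 + 42469) = 30254/42470 = 30254*(1/42470) = 15127/21235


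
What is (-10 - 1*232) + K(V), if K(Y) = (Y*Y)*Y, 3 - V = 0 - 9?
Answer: 1486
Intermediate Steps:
V = 12 (V = 3 - (0 - 9) = 3 - 1*(-9) = 3 + 9 = 12)
K(Y) = Y³ (K(Y) = Y²*Y = Y³)
(-10 - 1*232) + K(V) = (-10 - 1*232) + 12³ = (-10 - 232) + 1728 = -242 + 1728 = 1486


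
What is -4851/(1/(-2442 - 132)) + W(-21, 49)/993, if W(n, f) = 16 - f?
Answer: 4133022883/331 ≈ 1.2486e+7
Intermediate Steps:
-4851/(1/(-2442 - 132)) + W(-21, 49)/993 = -4851/(1/(-2442 - 132)) + (16 - 1*49)/993 = -4851/(1/(-2574)) + (16 - 49)*(1/993) = -4851/(-1/2574) - 33*1/993 = -4851*(-2574) - 11/331 = 12486474 - 11/331 = 4133022883/331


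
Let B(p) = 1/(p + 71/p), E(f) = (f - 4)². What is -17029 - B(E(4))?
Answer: -17029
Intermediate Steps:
E(f) = (-4 + f)²
-17029 - B(E(4)) = -17029 - (-4 + 4)²/(71 + ((-4 + 4)²)²) = -17029 - 0²/(71 + (0²)²) = -17029 - 0/(71 + 0²) = -17029 - 0/(71 + 0) = -17029 - 0/71 = -17029 - 1*0 = -17029 + 0 = -17029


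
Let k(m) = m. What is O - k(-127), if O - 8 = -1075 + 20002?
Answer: 19062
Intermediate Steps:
O = 18935 (O = 8 + (-1075 + 20002) = 8 + 18927 = 18935)
O - k(-127) = 18935 - 1*(-127) = 18935 + 127 = 19062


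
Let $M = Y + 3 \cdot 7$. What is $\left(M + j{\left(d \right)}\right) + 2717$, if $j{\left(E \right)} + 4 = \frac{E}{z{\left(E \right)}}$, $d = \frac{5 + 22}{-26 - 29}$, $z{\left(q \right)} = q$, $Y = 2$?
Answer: $2737$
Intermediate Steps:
$d = - \frac{27}{55}$ ($d = \frac{27}{-55} = 27 \left(- \frac{1}{55}\right) = - \frac{27}{55} \approx -0.49091$)
$M = 23$ ($M = 2 + 3 \cdot 7 = 2 + 21 = 23$)
$j{\left(E \right)} = -3$ ($j{\left(E \right)} = -4 + \frac{E}{E} = -4 + 1 = -3$)
$\left(M + j{\left(d \right)}\right) + 2717 = \left(23 - 3\right) + 2717 = 20 + 2717 = 2737$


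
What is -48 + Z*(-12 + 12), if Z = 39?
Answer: -48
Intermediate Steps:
-48 + Z*(-12 + 12) = -48 + 39*(-12 + 12) = -48 + 39*0 = -48 + 0 = -48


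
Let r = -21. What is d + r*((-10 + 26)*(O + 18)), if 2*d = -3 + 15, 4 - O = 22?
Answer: 6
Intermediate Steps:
O = -18 (O = 4 - 1*22 = 4 - 22 = -18)
d = 6 (d = (-3 + 15)/2 = (½)*12 = 6)
d + r*((-10 + 26)*(O + 18)) = 6 - 21*(-10 + 26)*(-18 + 18) = 6 - 336*0 = 6 - 21*0 = 6 + 0 = 6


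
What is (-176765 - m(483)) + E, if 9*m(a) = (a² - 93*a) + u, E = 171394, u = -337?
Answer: -236372/9 ≈ -26264.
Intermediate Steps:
m(a) = -337/9 - 31*a/3 + a²/9 (m(a) = ((a² - 93*a) - 337)/9 = (-337 + a² - 93*a)/9 = -337/9 - 31*a/3 + a²/9)
(-176765 - m(483)) + E = (-176765 - (-337/9 - 31/3*483 + (⅑)*483²)) + 171394 = (-176765 - (-337/9 - 4991 + (⅑)*233289)) + 171394 = (-176765 - (-337/9 - 4991 + 25921)) + 171394 = (-176765 - 1*188033/9) + 171394 = (-176765 - 188033/9) + 171394 = -1778918/9 + 171394 = -236372/9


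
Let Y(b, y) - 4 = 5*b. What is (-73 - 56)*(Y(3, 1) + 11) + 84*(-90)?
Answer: -11430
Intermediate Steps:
Y(b, y) = 4 + 5*b
(-73 - 56)*(Y(3, 1) + 11) + 84*(-90) = (-73 - 56)*((4 + 5*3) + 11) + 84*(-90) = -129*((4 + 15) + 11) - 7560 = -129*(19 + 11) - 7560 = -129*30 - 7560 = -3870 - 7560 = -11430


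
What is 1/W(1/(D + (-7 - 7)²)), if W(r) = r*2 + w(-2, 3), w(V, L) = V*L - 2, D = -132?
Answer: -32/255 ≈ -0.12549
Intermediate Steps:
w(V, L) = -2 + L*V (w(V, L) = L*V - 2 = -2 + L*V)
W(r) = -8 + 2*r (W(r) = r*2 + (-2 + 3*(-2)) = 2*r + (-2 - 6) = 2*r - 8 = -8 + 2*r)
1/W(1/(D + (-7 - 7)²)) = 1/(-8 + 2/(-132 + (-7 - 7)²)) = 1/(-8 + 2/(-132 + (-14)²)) = 1/(-8 + 2/(-132 + 196)) = 1/(-8 + 2/64) = 1/(-8 + 2*(1/64)) = 1/(-8 + 1/32) = 1/(-255/32) = -32/255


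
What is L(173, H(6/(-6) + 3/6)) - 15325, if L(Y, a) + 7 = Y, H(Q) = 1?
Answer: -15159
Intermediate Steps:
L(Y, a) = -7 + Y
L(173, H(6/(-6) + 3/6)) - 15325 = (-7 + 173) - 15325 = 166 - 15325 = -15159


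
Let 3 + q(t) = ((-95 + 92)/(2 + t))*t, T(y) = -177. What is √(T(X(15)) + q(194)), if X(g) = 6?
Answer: I*√35862/14 ≈ 13.527*I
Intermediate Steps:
q(t) = -3 - 3*t/(2 + t) (q(t) = -3 + ((-95 + 92)/(2 + t))*t = -3 + (-3/(2 + t))*t = -3 - 3*t/(2 + t))
√(T(X(15)) + q(194)) = √(-177 + 6*(-1 - 1*194)/(2 + 194)) = √(-177 + 6*(-1 - 194)/196) = √(-177 + 6*(1/196)*(-195)) = √(-177 - 585/98) = √(-17931/98) = I*√35862/14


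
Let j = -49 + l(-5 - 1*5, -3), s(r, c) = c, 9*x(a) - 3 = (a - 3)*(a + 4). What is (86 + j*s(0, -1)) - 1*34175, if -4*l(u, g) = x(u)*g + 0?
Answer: -136187/4 ≈ -34047.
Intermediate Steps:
x(a) = 1/3 + (-3 + a)*(4 + a)/9 (x(a) = 1/3 + ((a - 3)*(a + 4))/9 = 1/3 + ((-3 + a)*(4 + a))/9 = 1/3 + (-3 + a)*(4 + a)/9)
l(u, g) = -g*(-1 + u/9 + u**2/9)/4 (l(u, g) = -((-1 + u/9 + u**2/9)*g + 0)/4 = -(g*(-1 + u/9 + u**2/9) + 0)/4 = -g*(-1 + u/9 + u**2/9)/4)
j = -169/4 (j = -49 + (1/36)*(-3)*(9 - (-5 - 1*5) - (-5 - 1*5)**2) = -49 + (1/36)*(-3)*(9 - (-5 - 5) - (-5 - 5)**2) = -49 + (1/36)*(-3)*(9 - 1*(-10) - 1*(-10)**2) = -49 + (1/36)*(-3)*(9 + 10 - 1*100) = -49 + (1/36)*(-3)*(9 + 10 - 100) = -49 + (1/36)*(-3)*(-81) = -49 + 27/4 = -169/4 ≈ -42.250)
(86 + j*s(0, -1)) - 1*34175 = (86 - 169/4*(-1)) - 1*34175 = (86 + 169/4) - 34175 = 513/4 - 34175 = -136187/4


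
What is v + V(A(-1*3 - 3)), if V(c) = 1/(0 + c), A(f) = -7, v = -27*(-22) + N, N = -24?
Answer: 3989/7 ≈ 569.86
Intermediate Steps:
v = 570 (v = -27*(-22) - 24 = 594 - 24 = 570)
V(c) = 1/c
v + V(A(-1*3 - 3)) = 570 + 1/(-7) = 570 - 1/7 = 3989/7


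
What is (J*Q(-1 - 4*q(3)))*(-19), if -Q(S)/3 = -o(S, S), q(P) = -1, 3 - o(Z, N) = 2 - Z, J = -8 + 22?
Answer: -3192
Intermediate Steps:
J = 14
o(Z, N) = 1 + Z (o(Z, N) = 3 - (2 - Z) = 3 + (-2 + Z) = 1 + Z)
Q(S) = 3 + 3*S (Q(S) = -(-3)*(1 + S) = -3*(-1 - S) = 3 + 3*S)
(J*Q(-1 - 4*q(3)))*(-19) = (14*(3 + 3*(-1 - 4*(-1))))*(-19) = (14*(3 + 3*(-1 + 4)))*(-19) = (14*(3 + 3*3))*(-19) = (14*(3 + 9))*(-19) = (14*12)*(-19) = 168*(-19) = -3192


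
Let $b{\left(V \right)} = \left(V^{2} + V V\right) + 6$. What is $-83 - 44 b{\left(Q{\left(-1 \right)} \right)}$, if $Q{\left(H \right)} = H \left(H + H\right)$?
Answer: $-699$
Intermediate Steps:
$Q{\left(H \right)} = 2 H^{2}$ ($Q{\left(H \right)} = H 2 H = 2 H^{2}$)
$b{\left(V \right)} = 6 + 2 V^{2}$ ($b{\left(V \right)} = \left(V^{2} + V^{2}\right) + 6 = 2 V^{2} + 6 = 6 + 2 V^{2}$)
$-83 - 44 b{\left(Q{\left(-1 \right)} \right)} = -83 - 44 \left(6 + 2 \left(2 \left(-1\right)^{2}\right)^{2}\right) = -83 - 44 \left(6 + 2 \left(2 \cdot 1\right)^{2}\right) = -83 - 44 \left(6 + 2 \cdot 2^{2}\right) = -83 - 44 \left(6 + 2 \cdot 4\right) = -83 - 44 \left(6 + 8\right) = -83 - 616 = -699$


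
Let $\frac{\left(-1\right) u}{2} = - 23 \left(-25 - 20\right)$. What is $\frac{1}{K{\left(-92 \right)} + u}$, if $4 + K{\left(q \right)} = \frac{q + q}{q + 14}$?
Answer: $- \frac{39}{80794} \approx -0.00048271$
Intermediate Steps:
$u = -2070$ ($u = - 2 \left(- 23 \left(-25 - 20\right)\right) = - 2 \left(\left(-23\right) \left(-45\right)\right) = \left(-2\right) 1035 = -2070$)
$K{\left(q \right)} = -4 + \frac{2 q}{14 + q}$ ($K{\left(q \right)} = -4 + \frac{q + q}{q + 14} = -4 + \frac{2 q}{14 + q}$)
$\frac{1}{K{\left(-92 \right)} + u} = \frac{1}{\frac{2 \left(-28 - -92\right)}{14 - 92} - 2070} = \frac{1}{\frac{2 \left(-28 + 92\right)}{-78} - 2070} = \frac{1}{2 \left(- \frac{1}{78}\right) 64 - 2070} = \frac{1}{- \frac{64}{39} - 2070} = \frac{1}{- \frac{80794}{39}} = - \frac{39}{80794}$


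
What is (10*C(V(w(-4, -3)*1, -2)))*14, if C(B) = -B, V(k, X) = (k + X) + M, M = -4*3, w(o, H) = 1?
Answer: 1820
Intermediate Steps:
M = -12
V(k, X) = -12 + X + k (V(k, X) = (k + X) - 12 = (X + k) - 12 = -12 + X + k)
(10*C(V(w(-4, -3)*1, -2)))*14 = (10*(-(-12 - 2 + 1*1)))*14 = (10*(-(-12 - 2 + 1)))*14 = (10*(-1*(-13)))*14 = (10*13)*14 = 130*14 = 1820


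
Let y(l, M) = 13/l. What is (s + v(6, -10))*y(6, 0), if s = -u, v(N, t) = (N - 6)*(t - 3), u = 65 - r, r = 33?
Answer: -208/3 ≈ -69.333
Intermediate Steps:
u = 32 (u = 65 - 1*33 = 65 - 33 = 32)
v(N, t) = (-6 + N)*(-3 + t)
s = -32 (s = -1*32 = -32)
(s + v(6, -10))*y(6, 0) = (-32 + (18 - 6*(-10) - 3*6 + 6*(-10)))*(13/6) = (-32 + (18 + 60 - 18 - 60))*(13*(⅙)) = (-32 + 0)*(13/6) = -32*13/6 = -208/3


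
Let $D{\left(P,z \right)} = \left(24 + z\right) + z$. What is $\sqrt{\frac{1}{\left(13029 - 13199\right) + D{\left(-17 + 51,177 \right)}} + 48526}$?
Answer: $\frac{\sqrt{131214317}}{52} \approx 220.29$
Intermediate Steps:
$D{\left(P,z \right)} = 24 + 2 z$
$\sqrt{\frac{1}{\left(13029 - 13199\right) + D{\left(-17 + 51,177 \right)}} + 48526} = \sqrt{\frac{1}{\left(13029 - 13199\right) + \left(24 + 2 \cdot 177\right)} + 48526} = \sqrt{\frac{1}{\left(13029 - 13199\right) + \left(24 + 354\right)} + 48526} = \sqrt{\frac{1}{-170 + 378} + 48526} = \sqrt{\frac{1}{208} + 48526} = \sqrt{\frac{10093409}{208}} = \frac{\sqrt{131214317}}{52}$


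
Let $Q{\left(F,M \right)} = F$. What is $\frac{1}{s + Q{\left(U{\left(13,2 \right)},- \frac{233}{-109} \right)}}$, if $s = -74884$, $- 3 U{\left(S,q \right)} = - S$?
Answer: $- \frac{3}{224639} \approx -1.3355 \cdot 10^{-5}$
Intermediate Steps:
$U{\left(S,q \right)} = \frac{S}{3}$ ($U{\left(S,q \right)} = - \frac{\left(-1\right) S}{3} = \frac{S}{3}$)
$\frac{1}{s + Q{\left(U{\left(13,2 \right)},- \frac{233}{-109} \right)}} = \frac{1}{-74884 + \frac{1}{3} \cdot 13} = \frac{1}{-74884 + \frac{13}{3}} = \frac{1}{- \frac{224639}{3}} = - \frac{3}{224639}$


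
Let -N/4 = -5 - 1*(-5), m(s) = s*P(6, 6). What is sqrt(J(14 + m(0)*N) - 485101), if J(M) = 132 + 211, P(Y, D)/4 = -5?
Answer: 3*I*sqrt(53862) ≈ 696.25*I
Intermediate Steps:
P(Y, D) = -20 (P(Y, D) = 4*(-5) = -20)
m(s) = -20*s (m(s) = s*(-20) = -20*s)
N = 0 (N = -4*(-5 - 1*(-5)) = -4*(-5 + 5) = -4*0 = 0)
J(M) = 343
sqrt(J(14 + m(0)*N) - 485101) = sqrt(343 - 485101) = sqrt(-484758) = 3*I*sqrt(53862)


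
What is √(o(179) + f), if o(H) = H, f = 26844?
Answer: √27023 ≈ 164.39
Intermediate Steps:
√(o(179) + f) = √(179 + 26844) = √27023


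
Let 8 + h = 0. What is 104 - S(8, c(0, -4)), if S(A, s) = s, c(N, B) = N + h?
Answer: 112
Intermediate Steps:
h = -8 (h = -8 + 0 = -8)
c(N, B) = -8 + N (c(N, B) = N - 8 = -8 + N)
104 - S(8, c(0, -4)) = 104 - (-8 + 0) = 104 - 1*(-8) = 104 + 8 = 112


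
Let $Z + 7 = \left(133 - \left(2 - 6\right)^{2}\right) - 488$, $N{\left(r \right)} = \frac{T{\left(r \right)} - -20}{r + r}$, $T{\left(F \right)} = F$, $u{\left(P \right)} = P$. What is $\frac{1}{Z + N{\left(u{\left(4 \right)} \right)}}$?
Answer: $- \frac{1}{375} \approx -0.0026667$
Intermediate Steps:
$N{\left(r \right)} = \frac{20 + r}{2 r}$ ($N{\left(r \right)} = \frac{r - -20}{r + r} = \frac{r + 20}{2 r} = \left(20 + r\right) \frac{1}{2 r} = \frac{20 + r}{2 r}$)
$Z = -378$ ($Z = -7 - \left(355 + \left(2 - 6\right)^{2}\right) = -7 + \left(\left(133 - \left(-4\right)^{2}\right) - 488\right) = -7 + \left(\left(133 - 16\right) - 488\right) = -7 + \left(117 - 488\right) = -7 - 371 = -378$)
$\frac{1}{Z + N{\left(u{\left(4 \right)} \right)}} = \frac{1}{-378 + \frac{20 + 4}{2 \cdot 4}} = \frac{1}{-378 + \frac{1}{2} \cdot \frac{1}{4} \cdot 24} = \frac{1}{-378 + 3} = \frac{1}{-375} = - \frac{1}{375}$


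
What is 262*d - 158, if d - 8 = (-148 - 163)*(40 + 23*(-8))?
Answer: 11735346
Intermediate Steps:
d = 44792 (d = 8 + (-148 - 163)*(40 + 23*(-8)) = 8 - 311*(40 - 184) = 8 - 311*(-144) = 8 + 44784 = 44792)
262*d - 158 = 262*44792 - 158 = 11735504 - 158 = 11735346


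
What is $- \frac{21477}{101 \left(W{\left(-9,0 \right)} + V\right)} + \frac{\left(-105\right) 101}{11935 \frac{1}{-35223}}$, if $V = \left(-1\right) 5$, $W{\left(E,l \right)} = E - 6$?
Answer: $\frac{21565913037}{688820} \approx 31309.0$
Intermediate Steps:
$W{\left(E,l \right)} = -6 + E$
$V = -5$
$- \frac{21477}{101 \left(W{\left(-9,0 \right)} + V\right)} + \frac{\left(-105\right) 101}{11935 \frac{1}{-35223}} = - \frac{21477}{101 \left(\left(-6 - 9\right) - 5\right)} + \frac{\left(-105\right) 101}{11935 \frac{1}{-35223}} = - \frac{21477}{101 \left(-15 - 5\right)} - \frac{10605}{11935 \left(- \frac{1}{35223}\right)} = - \frac{21477}{101 \left(-20\right)} - \frac{10605}{- \frac{11935}{35223}} = - \frac{21477}{-2020} - - \frac{10672569}{341} = \left(-21477\right) \left(- \frac{1}{2020}\right) + \frac{10672569}{341} = \frac{21477}{2020} + \frac{10672569}{341} = \frac{21565913037}{688820}$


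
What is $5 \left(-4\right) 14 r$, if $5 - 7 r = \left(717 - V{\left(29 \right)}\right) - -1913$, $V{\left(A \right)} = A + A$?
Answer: $102680$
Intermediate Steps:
$V{\left(A \right)} = 2 A$
$r = - \frac{2567}{7}$ ($r = \frac{5}{7} - \frac{\left(717 - 2 \cdot 29\right) - -1913}{7} = \frac{5}{7} - \frac{\left(717 - 58\right) + 1913}{7} = \frac{5}{7} - \frac{659 + 1913}{7} = \frac{5}{7} - \frac{2572}{7} = - \frac{2567}{7} \approx -366.71$)
$5 \left(-4\right) 14 r = 5 \left(-4\right) 14 \left(- \frac{2567}{7}\right) = \left(-20\right) 14 \left(- \frac{2567}{7}\right) = \left(-280\right) \left(- \frac{2567}{7}\right) = 102680$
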